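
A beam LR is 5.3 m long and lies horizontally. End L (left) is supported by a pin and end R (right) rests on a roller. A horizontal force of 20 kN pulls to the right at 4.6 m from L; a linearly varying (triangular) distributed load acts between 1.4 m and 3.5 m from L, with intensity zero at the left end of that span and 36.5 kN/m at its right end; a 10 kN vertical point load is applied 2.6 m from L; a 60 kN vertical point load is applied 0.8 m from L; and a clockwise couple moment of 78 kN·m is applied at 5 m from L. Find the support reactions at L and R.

Resultant of the triangular load: ½ × 36.5 × 2.1 = 38.325 kN, acting at 2.8 m from L (one-third of the span from the peak).
Taking moments about L: R_y·5.3 − (½·36.5·2.1)·2.8 − 10·2.6 − 60·0.8 − 78 = 0 → R_y = 259.31/5.3 = 48.9264 ≈ 48.93 kN.
ΣF_y = 0: L_y + 48.9264 − ½·36.5·2.1 − 10 − 60 = 0 → L_y = 59.40 kN.
ΣF_x = 0: L_x + 20 = 0 → L_x = -20.00 kN.

L_x = -20.00 kN, L_y = 59.40 kN, R_y = 48.93 kN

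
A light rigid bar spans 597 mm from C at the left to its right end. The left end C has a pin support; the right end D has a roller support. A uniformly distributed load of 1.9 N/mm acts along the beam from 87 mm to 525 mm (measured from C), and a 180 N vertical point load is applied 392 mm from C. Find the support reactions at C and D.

C_x = 0, C_y = 467.5 N, D_y = 544.7 N

Resultant of the distributed load: 1.9 × 438 = 832.2 N at 306 mm from C.
Moments about C: D_y·597 − (1.9·438)·306 − 180·392 = 0 → D_y = 325213.2/597 = 544.746 ≈ 544.7 N.
ΣF_y = 0: C_y + 544.746 − 1.9·438 − 180 = 0 → C_y = 467.5 N.
ΣF_x = 0: no horizontal applied forces, so C_x = 0.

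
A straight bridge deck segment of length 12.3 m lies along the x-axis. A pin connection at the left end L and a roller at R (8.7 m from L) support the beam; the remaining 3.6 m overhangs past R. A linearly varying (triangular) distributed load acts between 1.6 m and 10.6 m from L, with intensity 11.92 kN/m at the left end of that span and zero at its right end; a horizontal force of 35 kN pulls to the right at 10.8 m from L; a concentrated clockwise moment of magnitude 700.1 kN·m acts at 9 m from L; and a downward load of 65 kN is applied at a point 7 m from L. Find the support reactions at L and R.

Resultant of the triangular load: ½ × 11.92 × 9 = 53.64 kN, acting at 4.6 m from L (one-third of the span from the peak).
Moments about L: R_y·8.7 − (½·11.92·9)·4.6 − 700.1 − 65·7 = 0 → R_y = 1401.844/8.7 = 161.131 ≈ 161.1 kN.
ΣF_y = 0: L_y + 161.131 − ½·11.92·9 − 65 = 0 → L_y = -42.49 kN.
ΣF_x = 0: L_x + 35 = 0 → L_x = -35.00 kN.

L_x = -35.00 kN, L_y = -42.49 kN, R_y = 161.1 kN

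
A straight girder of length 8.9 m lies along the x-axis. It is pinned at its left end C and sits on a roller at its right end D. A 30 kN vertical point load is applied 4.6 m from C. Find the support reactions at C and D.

C_x = 0, C_y = 14.49 kN, D_y = 15.51 kN

Taking moments about C: D_y·8.9 − 30·4.6 = 0 → D_y = 138/8.9 = 15.5056 ≈ 15.51 kN.
ΣF_y = 0: C_y + 15.5056 − 30 = 0 → C_y = 14.49 kN.
ΣF_x = 0: no horizontal applied forces, so C_x = 0.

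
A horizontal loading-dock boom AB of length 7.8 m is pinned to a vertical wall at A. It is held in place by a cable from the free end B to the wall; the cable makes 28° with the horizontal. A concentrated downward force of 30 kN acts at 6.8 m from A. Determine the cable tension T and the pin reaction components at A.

ΣM about A: T·sin28°·7.8 − 30·6.8 = 0 → T = 204/(7.8·0.469472) = 55.7091 ≈ 55.71 kN.
ΣF_x = 0: A_x − T·cos28° = 0 → A_x = 55.7091 × 0.882948 = 49.19 kN.
ΣF_y = 0: A_y + T·sin28° − 30 = 0 → A_y = 30 − 55.7091 × 0.469472 = 3.846 kN.

T = 55.71 kN, A_x = 49.19 kN, A_y = 3.846 kN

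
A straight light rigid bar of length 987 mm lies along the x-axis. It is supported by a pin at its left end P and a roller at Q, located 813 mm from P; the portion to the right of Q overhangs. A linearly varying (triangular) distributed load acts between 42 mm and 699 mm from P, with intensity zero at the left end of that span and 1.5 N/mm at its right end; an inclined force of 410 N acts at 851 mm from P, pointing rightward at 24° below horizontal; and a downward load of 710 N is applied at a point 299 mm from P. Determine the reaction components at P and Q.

P_x = -374.6 N, P_y = 642.9 N, Q_y = 726.6 N

Resultant of the triangular load: ½ × 1.5 × 657 = 492.75 N, acting at 480 mm from P (one-third of the span from the peak).
Taking moments about P: Q_y·813 − (½·1.5·657)·480 − 410·sin24°·851 − 710·299 = 0 → Q_y = 590724/813 = 726.598 ≈ 726.6 N.
ΣF_y = 0: P_y + 726.598 − ½·1.5·657 − 410·sin24° − 710 = 0 → P_y = 642.9 N.
ΣF_x = 0: P_x + 410·cos24° = 0 → P_x = -374.6 N.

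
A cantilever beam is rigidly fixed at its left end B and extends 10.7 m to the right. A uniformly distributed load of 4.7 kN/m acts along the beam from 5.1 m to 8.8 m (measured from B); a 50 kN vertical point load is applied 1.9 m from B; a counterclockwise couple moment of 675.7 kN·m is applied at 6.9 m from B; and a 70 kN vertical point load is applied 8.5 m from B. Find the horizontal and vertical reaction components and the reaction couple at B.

B_x = 0, B_y = 137.4 kN, M_B = 135.2 kN·m

Resultant of the distributed load: 4.7 × 3.7 = 17.39 kN at 6.95 m from B.
ΣF_x = 0: B_x = 0.
ΣF_y = 0: B_y − 4.7·3.7 − 50 − 70 = 0 → B_y = 137.4 kN.
ΣM about B: M_B − (4.7·3.7)·6.95 − 50·1.9 + 675.7 − 70·8.5 = 0 → M_B = 135.2 kN·m.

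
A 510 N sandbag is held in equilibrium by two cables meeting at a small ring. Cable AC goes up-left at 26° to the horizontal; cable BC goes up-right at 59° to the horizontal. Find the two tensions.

T_AC = 263.7 N, T_BC = 460.1 N

ΣF_x = 0: −T_AC·cos26° + T_BC·cos59° = 0 → T_BC = 1.7451·T_AC.
ΣF_y = 0: T_AC·sin26° + T_BC·sin59° = 510.
Substitute: T_AC·(0.438371 + 1.7451·0.857167) = 510 → T_AC = 263.673 ≈ 263.7 N.
Then T_BC = 1.7451 × 263.673 = 460.1 N.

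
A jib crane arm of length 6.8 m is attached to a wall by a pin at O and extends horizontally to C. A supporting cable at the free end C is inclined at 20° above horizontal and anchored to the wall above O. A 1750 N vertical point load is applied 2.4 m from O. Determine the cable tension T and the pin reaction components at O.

ΣM about O: T·sin20°·6.8 − 1750·2.4 = 0 → T = 4200/(6.8·0.34202) = 1805.88 ≈ 1806 N.
ΣF_x = 0: O_x − T·cos20° = 0 → O_x = 1805.88 × 0.939693 = 1697 N.
ΣF_y = 0: O_y + T·sin20° − 1750 = 0 → O_y = 1750 − 1805.88 × 0.34202 = 1132 N.

T = 1806 N, O_x = 1697 N, O_y = 1132 N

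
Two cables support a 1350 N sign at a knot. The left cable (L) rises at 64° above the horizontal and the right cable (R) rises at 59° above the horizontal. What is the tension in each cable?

ΣF_x = 0: −T_L·cos64° + T_R·cos59° = 0 → T_R = 0.851143·T_L.
ΣF_y = 0: T_L·sin64° + T_R·sin59° = 1350.
Substitute: T_L·(0.898794 + 0.851143·0.857167) = 1350 → T_L = 829.052 ≈ 829.1 N.
Then T_R = 0.851143 × 829.052 = 705.6 N.

T_L = 829.1 N, T_R = 705.6 N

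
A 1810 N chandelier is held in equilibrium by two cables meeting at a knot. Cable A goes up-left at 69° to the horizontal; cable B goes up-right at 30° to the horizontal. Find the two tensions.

ΣF_x = 0: −T_A·cos69° + T_B·cos30° = 0 → T_B = 0.413808·T_A.
ΣF_y = 0: T_A·sin69° + T_B·sin30° = 1810.
Substitute: T_A·(0.93358 + 0.413808·0.5) = 1810 → T_A = 1587.05 ≈ 1587 N.
Then T_B = 0.413808 × 1587.05 = 656.7 N.

T_A = 1587 N, T_B = 656.7 N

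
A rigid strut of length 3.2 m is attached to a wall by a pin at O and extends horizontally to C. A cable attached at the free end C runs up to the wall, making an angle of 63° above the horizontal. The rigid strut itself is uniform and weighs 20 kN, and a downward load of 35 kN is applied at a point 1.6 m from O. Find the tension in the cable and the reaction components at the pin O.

T = 30.86 kN, O_x = 14.01 kN, O_y = 27.50 kN

ΣM about O: T·sin63°·3.2 − 20·1.6 − 35·1.6 = 0 → T = 88/(3.2·0.891007) = 30.864 ≈ 30.86 kN.
ΣF_x = 0: O_x − T·cos63° = 0 → O_x = 30.864 × 0.45399 = 14.01 kN.
ΣF_y = 0: O_y + T·sin63° − 20 − 35 = 0 → O_y = 55 − 30.864 × 0.891007 = 27.50 kN.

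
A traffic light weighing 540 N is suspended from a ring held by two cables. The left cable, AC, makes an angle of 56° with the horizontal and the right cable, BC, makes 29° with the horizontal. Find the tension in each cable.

T_AC = 474.1 N, T_BC = 303.1 N

ΣF_x = 0: −T_AC·cos56° + T_BC·cos29° = 0 → T_BC = 0.639355·T_AC.
ΣF_y = 0: T_AC·sin56° + T_BC·sin29° = 540.
Substitute: T_AC·(0.829038 + 0.639355·0.48481) = 540 → T_AC = 474.099 ≈ 474.1 N.
Then T_BC = 0.639355 × 474.099 = 303.1 N.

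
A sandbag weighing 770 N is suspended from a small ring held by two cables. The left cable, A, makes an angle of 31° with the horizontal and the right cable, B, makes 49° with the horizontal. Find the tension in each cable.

ΣF_x = 0: −T_A·cos31° + T_B·cos49° = 0 → T_B = 1.30654·T_A.
ΣF_y = 0: T_A·sin31° + T_B·sin49° = 770.
Substitute: T_A·(0.515038 + 1.30654·0.75471) = 770 → T_A = 512.958 ≈ 513.0 N.
Then T_B = 1.30654 × 512.958 = 670.2 N.

T_A = 513.0 N, T_B = 670.2 N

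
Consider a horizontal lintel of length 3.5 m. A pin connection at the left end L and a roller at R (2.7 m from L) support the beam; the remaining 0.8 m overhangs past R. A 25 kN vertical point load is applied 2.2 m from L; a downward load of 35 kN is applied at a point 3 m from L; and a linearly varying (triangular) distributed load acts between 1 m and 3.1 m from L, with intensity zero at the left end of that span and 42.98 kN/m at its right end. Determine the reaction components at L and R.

Resultant of the triangular load: ½ × 42.98 × 2.1 = 45.129 kN, acting at 2.4 m from L (one-third of the span from the peak).
ΣM about L: R_y·2.7 − 25·2.2 − 35·3 − (½·42.98·2.1)·2.4 = 0 → R_y = 268.3096/2.7 = 99.3739 ≈ 99.37 kN.
ΣF_y = 0: L_y + 99.3739 − 25 − 35 − ½·42.98·2.1 = 0 → L_y = 5.755 kN.
ΣF_x = 0: no horizontal applied forces, so L_x = 0.

L_x = 0, L_y = 5.755 kN, R_y = 99.37 kN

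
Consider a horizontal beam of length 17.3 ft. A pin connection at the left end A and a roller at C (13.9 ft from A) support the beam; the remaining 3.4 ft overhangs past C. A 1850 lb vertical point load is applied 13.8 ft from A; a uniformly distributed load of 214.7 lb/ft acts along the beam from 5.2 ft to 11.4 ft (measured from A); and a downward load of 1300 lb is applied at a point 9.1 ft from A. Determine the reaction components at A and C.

Resultant of the distributed load: 214.7 × 6.2 = 1331.14 lb at 8.3 ft from A.
ΣM about A: C_y·13.9 − 1850·13.8 − (214.7·6.2)·8.3 − 1300·9.1 = 0 → C_y = 48408.462/13.9 = 3482.62 ≈ 3483 lb.
ΣF_y = 0: A_y + 3482.62 − 1850 − 214.7·6.2 − 1300 = 0 → A_y = 998.5 lb.
ΣF_x = 0: no horizontal applied forces, so A_x = 0.

A_x = 0, A_y = 998.5 lb, C_y = 3483 lb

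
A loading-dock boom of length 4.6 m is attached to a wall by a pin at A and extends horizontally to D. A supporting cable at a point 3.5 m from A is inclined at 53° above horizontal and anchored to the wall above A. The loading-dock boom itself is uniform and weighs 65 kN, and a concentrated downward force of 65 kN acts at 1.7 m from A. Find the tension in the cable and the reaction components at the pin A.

ΣM about A: T·sin53°·3.5 − 65·2.3 − 65·1.7 = 0 → T = 260/(3.5·0.798636) = 93.0157 ≈ 93.02 kN.
ΣF_x = 0: A_x − T·cos53° = 0 → A_x = 93.0157 × 0.601815 = 55.98 kN.
ΣF_y = 0: A_y + T·sin53° − 65 − 65 = 0 → A_y = 130 − 93.0157 × 0.798636 = 55.71 kN.

T = 93.02 kN, A_x = 55.98 kN, A_y = 55.71 kN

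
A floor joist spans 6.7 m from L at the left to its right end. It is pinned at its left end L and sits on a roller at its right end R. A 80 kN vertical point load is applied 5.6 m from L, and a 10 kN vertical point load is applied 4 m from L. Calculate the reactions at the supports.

Moments about L: R_y·6.7 − 80·5.6 − 10·4 = 0 → R_y = 488/6.7 = 72.8358 ≈ 72.84 kN.
ΣF_y = 0: L_y + 72.8358 − 80 − 10 = 0 → L_y = 17.16 kN.
ΣF_x = 0: no horizontal applied forces, so L_x = 0.

L_x = 0, L_y = 17.16 kN, R_y = 72.84 kN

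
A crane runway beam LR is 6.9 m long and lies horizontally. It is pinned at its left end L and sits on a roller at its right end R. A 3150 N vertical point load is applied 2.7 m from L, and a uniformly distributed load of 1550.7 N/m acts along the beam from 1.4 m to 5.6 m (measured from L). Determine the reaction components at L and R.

Resultant of the distributed load: 1550.7 × 4.2 = 6512.94 N at 3.5 m from L.
Moments about L: R_y·6.9 − 3150·2.7 − (1550.7·4.2)·3.5 = 0 → R_y = 31300.29/6.9 = 4536.27 ≈ 4536 N.
ΣF_y = 0: L_y + 4536.27 − 3150 − 1550.7·4.2 = 0 → L_y = 5127 N.
ΣF_x = 0: no horizontal applied forces, so L_x = 0.

L_x = 0, L_y = 5127 N, R_y = 4536 N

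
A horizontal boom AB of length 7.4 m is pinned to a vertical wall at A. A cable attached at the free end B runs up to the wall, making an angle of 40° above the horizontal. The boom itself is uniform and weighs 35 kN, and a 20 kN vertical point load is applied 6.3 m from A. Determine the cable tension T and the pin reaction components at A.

T = 53.71 kN, A_x = 41.15 kN, A_y = 20.47 kN

ΣM about A: T·sin40°·7.4 − 35·3.7 − 20·6.3 = 0 → T = 255.5/(7.4·0.642788) = 53.7145 ≈ 53.71 kN.
ΣF_x = 0: A_x − T·cos40° = 0 → A_x = 53.7145 × 0.766044 = 41.15 kN.
ΣF_y = 0: A_y + T·sin40° − 35 − 20 = 0 → A_y = 55 − 53.7145 × 0.642788 = 20.47 kN.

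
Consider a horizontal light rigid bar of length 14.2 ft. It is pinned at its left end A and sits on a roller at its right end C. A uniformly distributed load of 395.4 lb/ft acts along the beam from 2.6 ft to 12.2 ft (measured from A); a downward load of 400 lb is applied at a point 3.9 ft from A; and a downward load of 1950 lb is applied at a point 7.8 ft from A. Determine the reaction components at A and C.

Resultant of the distributed load: 395.4 × 9.6 = 3795.84 lb at 7.4 ft from A.
ΣM about A: C_y·14.2 − (395.4·9.6)·7.4 − 400·3.9 − 1950·7.8 = 0 → C_y = 44859.216/14.2 = 3159.1 ≈ 3159 lb.
ΣF_y = 0: A_y + 3159.1 − 395.4·9.6 − 400 − 1950 = 0 → A_y = 2987 lb.
ΣF_x = 0: no horizontal applied forces, so A_x = 0.

A_x = 0, A_y = 2987 lb, C_y = 3159 lb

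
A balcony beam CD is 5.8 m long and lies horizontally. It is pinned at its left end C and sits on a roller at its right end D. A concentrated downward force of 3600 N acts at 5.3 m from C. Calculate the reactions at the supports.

Moments about C: D_y·5.8 − 3600·5.3 = 0 → D_y = 19080/5.8 = 3289.66 ≈ 3290 N.
ΣF_y = 0: C_y + 3289.66 − 3600 = 0 → C_y = 310.3 N.
ΣF_x = 0: no horizontal applied forces, so C_x = 0.

C_x = 0, C_y = 310.3 N, D_y = 3290 N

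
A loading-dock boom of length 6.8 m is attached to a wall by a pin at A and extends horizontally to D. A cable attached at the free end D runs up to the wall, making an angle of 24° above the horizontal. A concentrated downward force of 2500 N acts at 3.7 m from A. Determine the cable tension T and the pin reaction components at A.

T = 3344 N, A_x = 3055 N, A_y = 1140 N

ΣM about A: T·sin24°·6.8 − 2500·3.7 = 0 → T = 9250/(6.8·0.406737) = 3344.41 ≈ 3344 N.
ΣF_x = 0: A_x − T·cos24° = 0 → A_x = 3344.41 × 0.913545 = 3055 N.
ΣF_y = 0: A_y + T·sin24° − 2500 = 0 → A_y = 2500 − 3344.41 × 0.406737 = 1140 N.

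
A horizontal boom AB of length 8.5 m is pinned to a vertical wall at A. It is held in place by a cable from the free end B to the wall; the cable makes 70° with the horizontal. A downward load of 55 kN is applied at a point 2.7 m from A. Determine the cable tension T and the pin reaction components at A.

ΣM about A: T·sin70°·8.5 − 55·2.7 = 0 → T = 148.5/(8.5·0.939693) = 18.5918 ≈ 18.59 kN.
ΣF_x = 0: A_x − T·cos70° = 0 → A_x = 18.5918 × 0.34202 = 6.359 kN.
ΣF_y = 0: A_y + T·sin70° − 55 = 0 → A_y = 55 − 18.5918 × 0.939693 = 37.53 kN.

T = 18.59 kN, A_x = 6.359 kN, A_y = 37.53 kN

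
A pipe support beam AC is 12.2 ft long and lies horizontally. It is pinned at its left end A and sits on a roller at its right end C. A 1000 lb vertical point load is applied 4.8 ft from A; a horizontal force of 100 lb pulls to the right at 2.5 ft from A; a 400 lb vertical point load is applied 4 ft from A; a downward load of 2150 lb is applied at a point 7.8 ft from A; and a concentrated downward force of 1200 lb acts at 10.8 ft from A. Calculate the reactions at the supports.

A_x = -100.0 lb, A_y = 1789 lb, C_y = 2961 lb

ΣM about A: C_y·12.2 − 1000·4.8 − 400·4 − 2150·7.8 − 1200·10.8 = 0 → C_y = 36130/12.2 = 2961.48 ≈ 2961 lb.
ΣF_y = 0: A_y + 2961.48 − 1000 − 400 − 2150 − 1200 = 0 → A_y = 1789 lb.
ΣF_x = 0: A_x + 100 = 0 → A_x = -100.0 lb.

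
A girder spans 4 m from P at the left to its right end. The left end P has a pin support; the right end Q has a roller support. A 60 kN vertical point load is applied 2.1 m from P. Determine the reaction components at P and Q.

P_x = 0, P_y = 28.50 kN, Q_y = 31.50 kN

ΣM about P: Q_y·4 − 60·2.1 = 0 → Q_y = 126/4 = 31.50 kN.
ΣF_y = 0: P_y + 31.5 − 60 = 0 → P_y = 28.50 kN.
ΣF_x = 0: no horizontal applied forces, so P_x = 0.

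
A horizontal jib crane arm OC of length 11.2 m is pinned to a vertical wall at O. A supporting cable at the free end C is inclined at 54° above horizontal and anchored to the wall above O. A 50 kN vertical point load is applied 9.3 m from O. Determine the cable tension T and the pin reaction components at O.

T = 51.32 kN, O_x = 30.16 kN, O_y = 8.482 kN

ΣM about O: T·sin54°·11.2 − 50·9.3 = 0 → T = 465/(11.2·0.809017) = 51.3189 ≈ 51.32 kN.
ΣF_x = 0: O_x − T·cos54° = 0 → O_x = 51.3189 × 0.587785 = 30.16 kN.
ΣF_y = 0: O_y + T·sin54° − 50 = 0 → O_y = 50 − 51.3189 × 0.809017 = 8.482 kN.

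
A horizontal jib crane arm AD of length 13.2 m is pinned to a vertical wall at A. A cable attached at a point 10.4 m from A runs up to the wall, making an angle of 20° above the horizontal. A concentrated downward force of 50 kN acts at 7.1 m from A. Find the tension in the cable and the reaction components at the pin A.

ΣM about A: T·sin20°·10.4 − 50·7.1 = 0 → T = 355/(10.4·0.34202) = 99.803 ≈ 99.80 kN.
ΣF_x = 0: A_x − T·cos20° = 0 → A_x = 99.803 × 0.939693 = 93.78 kN.
ΣF_y = 0: A_y + T·sin20° − 50 = 0 → A_y = 50 − 99.803 × 0.34202 = 15.87 kN.

T = 99.80 kN, A_x = 93.78 kN, A_y = 15.87 kN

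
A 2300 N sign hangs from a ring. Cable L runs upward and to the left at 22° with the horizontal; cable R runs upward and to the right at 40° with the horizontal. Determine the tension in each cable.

T_L = 1995 N, T_R = 2415 N

ΣF_x = 0: −T_L·cos22° + T_R·cos40° = 0 → T_R = 1.21035·T_L.
ΣF_y = 0: T_L·sin22° + T_R·sin40° = 2300.
Substitute: T_L·(0.374607 + 1.21035·0.642788) = 2300 → T_L = 1995.48 ≈ 1995 N.
Then T_R = 1.21035 × 1995.48 = 2415 N.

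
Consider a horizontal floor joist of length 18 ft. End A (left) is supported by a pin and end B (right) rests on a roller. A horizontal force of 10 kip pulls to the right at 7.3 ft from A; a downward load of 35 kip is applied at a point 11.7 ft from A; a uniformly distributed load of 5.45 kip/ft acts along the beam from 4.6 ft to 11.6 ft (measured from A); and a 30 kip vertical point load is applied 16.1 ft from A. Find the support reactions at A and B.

Resultant of the distributed load: 5.45 × 7 = 38.15 kip at 8.1 ft from A.
ΣM about A: B_y·18 − 35·11.7 − (5.45·7)·8.1 − 30·16.1 = 0 → B_y = 1201.515/18 = 66.7508 ≈ 66.75 kip.
ΣF_y = 0: A_y + 66.7508 − 35 − 5.45·7 − 30 = 0 → A_y = 36.40 kip.
ΣF_x = 0: A_x + 10 = 0 → A_x = -10.00 kip.

A_x = -10.00 kip, A_y = 36.40 kip, B_y = 66.75 kip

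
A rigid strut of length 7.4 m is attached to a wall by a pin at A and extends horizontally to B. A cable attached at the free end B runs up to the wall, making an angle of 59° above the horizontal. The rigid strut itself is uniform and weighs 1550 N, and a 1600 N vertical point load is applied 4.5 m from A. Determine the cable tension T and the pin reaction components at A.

ΣM about A: T·sin59°·7.4 − 1550·3.7 − 1600·4.5 = 0 → T = 12935/(7.4·0.857167) = 2039.24 ≈ 2039 N.
ΣF_x = 0: A_x − T·cos59° = 0 → A_x = 2039.24 × 0.515038 = 1050 N.
ΣF_y = 0: A_y + T·sin59° − 1550 − 1600 = 0 → A_y = 3150 − 2039.24 × 0.857167 = 1402 N.

T = 2039 N, A_x = 1050 N, A_y = 1402 N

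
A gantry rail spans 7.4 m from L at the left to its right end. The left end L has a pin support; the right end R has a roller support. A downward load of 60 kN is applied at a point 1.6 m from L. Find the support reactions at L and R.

Moments about L: R_y·7.4 − 60·1.6 = 0 → R_y = 96/7.4 = 12.973 ≈ 12.97 kN.
ΣF_y = 0: L_y + 12.973 − 60 = 0 → L_y = 47.03 kN.
ΣF_x = 0: no horizontal applied forces, so L_x = 0.

L_x = 0, L_y = 47.03 kN, R_y = 12.97 kN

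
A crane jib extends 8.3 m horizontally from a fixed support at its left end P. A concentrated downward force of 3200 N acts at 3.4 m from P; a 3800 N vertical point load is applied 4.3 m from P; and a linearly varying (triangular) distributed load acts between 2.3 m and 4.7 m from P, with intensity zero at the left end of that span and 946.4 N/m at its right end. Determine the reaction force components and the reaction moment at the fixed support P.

Resultant of the triangular load: ½ × 946.4 × 2.4 = 1135.68 N, acting at 3.9 m from P (one-third of the span from the peak).
ΣF_x = 0: P_x = 0.
ΣF_y = 0: P_y − 3200 − 3800 − ½·946.4·2.4 = 0 → P_y = 8136 N.
ΣM about P: M_P − 3200·3.4 − 3800·4.3 − (½·946.4·2.4)·3.9 = 0 → M_P = 31650 N·m.

P_x = 0, P_y = 8136 N, M_P = 31650 N·m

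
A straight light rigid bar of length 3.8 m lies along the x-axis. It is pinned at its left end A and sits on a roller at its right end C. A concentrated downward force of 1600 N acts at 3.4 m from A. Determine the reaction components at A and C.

A_x = 0, A_y = 168.4 N, C_y = 1432 N

Moments about A: C_y·3.8 − 1600·3.4 = 0 → C_y = 5440/3.8 = 1431.58 ≈ 1432 N.
ΣF_y = 0: A_y + 1431.58 − 1600 = 0 → A_y = 168.4 N.
ΣF_x = 0: no horizontal applied forces, so A_x = 0.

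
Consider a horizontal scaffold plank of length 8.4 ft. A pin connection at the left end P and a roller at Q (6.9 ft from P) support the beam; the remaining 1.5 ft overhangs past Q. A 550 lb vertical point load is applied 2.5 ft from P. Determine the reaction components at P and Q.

Taking moments about P: Q_y·6.9 − 550·2.5 = 0 → Q_y = 1375/6.9 = 199.275 ≈ 199.3 lb.
ΣF_y = 0: P_y + 199.275 − 550 = 0 → P_y = 350.7 lb.
ΣF_x = 0: no horizontal applied forces, so P_x = 0.

P_x = 0, P_y = 350.7 lb, Q_y = 199.3 lb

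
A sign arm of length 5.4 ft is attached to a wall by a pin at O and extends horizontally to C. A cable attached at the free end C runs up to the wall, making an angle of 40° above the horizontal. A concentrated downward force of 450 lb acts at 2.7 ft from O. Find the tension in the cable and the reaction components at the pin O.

T = 350.0 lb, O_x = 268.1 lb, O_y = 225.0 lb

ΣM about O: T·sin40°·5.4 − 450·2.7 = 0 → T = 1215/(5.4·0.642788) = 350.038 ≈ 350.0 lb.
ΣF_x = 0: O_x − T·cos40° = 0 → O_x = 350.038 × 0.766044 = 268.1 lb.
ΣF_y = 0: O_y + T·sin40° − 450 = 0 → O_y = 450 − 350.038 × 0.642788 = 225.0 lb.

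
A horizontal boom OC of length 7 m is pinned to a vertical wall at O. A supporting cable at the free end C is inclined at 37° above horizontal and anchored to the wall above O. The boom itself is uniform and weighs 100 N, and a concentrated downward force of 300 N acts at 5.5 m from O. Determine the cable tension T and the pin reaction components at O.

T = 474.8 N, O_x = 379.2 N, O_y = 114.3 N

ΣM about O: T·sin37°·7 − 100·3.5 − 300·5.5 = 0 → T = 2000/(7·0.601815) = 474.754 ≈ 474.8 N.
ΣF_x = 0: O_x − T·cos37° = 0 → O_x = 474.754 × 0.798636 = 379.2 N.
ΣF_y = 0: O_y + T·sin37° − 100 − 300 = 0 → O_y = 400 − 474.754 × 0.601815 = 114.3 N.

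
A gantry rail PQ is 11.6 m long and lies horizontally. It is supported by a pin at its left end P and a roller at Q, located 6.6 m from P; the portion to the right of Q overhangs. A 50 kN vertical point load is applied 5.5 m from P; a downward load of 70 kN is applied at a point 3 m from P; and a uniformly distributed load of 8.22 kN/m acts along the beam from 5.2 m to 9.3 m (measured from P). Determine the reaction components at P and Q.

P_x = 0, P_y = 43.20 kN, Q_y = 110.5 kN

Resultant of the distributed load: 8.22 × 4.1 = 33.702 kN at 7.25 m from P.
Taking moments about P: Q_y·6.6 − 50·5.5 − 70·3 − (8.22·4.1)·7.25 = 0 → Q_y = 729.3395/6.6 = 110.506 ≈ 110.5 kN.
ΣF_y = 0: P_y + 110.506 − 50 − 70 − 8.22·4.1 = 0 → P_y = 43.20 kN.
ΣF_x = 0: no horizontal applied forces, so P_x = 0.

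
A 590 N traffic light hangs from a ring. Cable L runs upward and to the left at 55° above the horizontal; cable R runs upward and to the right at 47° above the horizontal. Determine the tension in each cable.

T_L = 411.4 N, T_R = 346.0 N

ΣF_x = 0: −T_L·cos55° + T_R·cos47° = 0 → T_R = 0.841023·T_L.
ΣF_y = 0: T_L·sin55° + T_R·sin47° = 590.
Substitute: T_L·(0.819152 + 0.841023·0.731354) = 590 → T_L = 411.368 ≈ 411.4 N.
Then T_R = 0.841023 × 411.368 = 346.0 N.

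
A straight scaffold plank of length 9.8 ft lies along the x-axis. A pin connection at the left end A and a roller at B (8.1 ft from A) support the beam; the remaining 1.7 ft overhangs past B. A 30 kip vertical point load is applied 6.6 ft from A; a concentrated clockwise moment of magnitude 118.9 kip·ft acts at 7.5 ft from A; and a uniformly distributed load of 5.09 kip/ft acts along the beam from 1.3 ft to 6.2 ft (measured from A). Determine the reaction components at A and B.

Resultant of the distributed load: 5.09 × 4.9 = 24.941 kip at 3.75 ft from A.
Moments about A: B_y·8.1 − 30·6.6 − 118.9 − (5.09·4.9)·3.75 = 0 → B_y = 410.42875/8.1 = 50.6702 ≈ 50.67 kip.
ΣF_y = 0: A_y + 50.6702 − 30 − 5.09·4.9 = 0 → A_y = 4.271 kip.
ΣF_x = 0: no horizontal applied forces, so A_x = 0.

A_x = 0, A_y = 4.271 kip, B_y = 50.67 kip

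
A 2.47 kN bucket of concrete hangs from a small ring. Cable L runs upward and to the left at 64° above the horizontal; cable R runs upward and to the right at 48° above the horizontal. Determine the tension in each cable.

ΣF_x = 0: −T_L·cos64° + T_R·cos48° = 0 → T_R = 0.655135·T_L.
ΣF_y = 0: T_L·sin64° + T_R·sin48° = 2.47.
Substitute: T_L·(0.898794 + 0.655135·0.743145) = 2.47 → T_L = 1.78255 ≈ 1.783 kN.
Then T_R = 0.655135 × 1.78255 = 1.168 kN.

T_L = 1.783 kN, T_R = 1.168 kN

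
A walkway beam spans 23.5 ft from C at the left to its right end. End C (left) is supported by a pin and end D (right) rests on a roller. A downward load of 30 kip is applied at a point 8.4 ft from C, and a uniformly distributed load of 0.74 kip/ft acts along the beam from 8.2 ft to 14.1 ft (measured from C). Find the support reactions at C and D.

Resultant of the distributed load: 0.74 × 5.9 = 4.366 kip at 11.15 ft from C.
Taking moments about C: D_y·23.5 − 30·8.4 − (0.74·5.9)·11.15 = 0 → D_y = 300.6809/23.5 = 12.7949 ≈ 12.79 kip.
ΣF_y = 0: C_y + 12.7949 − 30 − 0.74·5.9 = 0 → C_y = 21.57 kip.
ΣF_x = 0: no horizontal applied forces, so C_x = 0.

C_x = 0, C_y = 21.57 kip, D_y = 12.79 kip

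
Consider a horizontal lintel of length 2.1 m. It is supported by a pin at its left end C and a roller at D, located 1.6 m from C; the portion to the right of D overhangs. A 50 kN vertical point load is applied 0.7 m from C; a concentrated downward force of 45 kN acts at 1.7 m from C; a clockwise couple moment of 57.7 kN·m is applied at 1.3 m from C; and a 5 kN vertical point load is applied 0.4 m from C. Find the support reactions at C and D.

ΣM about C: D_y·1.6 − 50·0.7 − 45·1.7 − 57.7 − 5·0.4 = 0 → D_y = 171.2/1.6 = 107.0 kN.
ΣF_y = 0: C_y + 107 − 50 − 45 − 5 = 0 → C_y = -7.000 kN.
ΣF_x = 0: no horizontal applied forces, so C_x = 0.

C_x = 0, C_y = -7.000 kN, D_y = 107.0 kN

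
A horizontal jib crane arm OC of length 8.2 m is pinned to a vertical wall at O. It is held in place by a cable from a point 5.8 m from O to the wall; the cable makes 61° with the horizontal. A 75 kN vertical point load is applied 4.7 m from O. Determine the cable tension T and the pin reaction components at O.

T = 69.49 kN, O_x = 33.69 kN, O_y = 14.22 kN

ΣM about O: T·sin61°·5.8 − 75·4.7 = 0 → T = 352.5/(5.8·0.87462) = 69.4883 ≈ 69.49 kN.
ΣF_x = 0: O_x − T·cos61° = 0 → O_x = 69.4883 × 0.48481 = 33.69 kN.
ΣF_y = 0: O_y + T·sin61° − 75 = 0 → O_y = 75 − 69.4883 × 0.87462 = 14.22 kN.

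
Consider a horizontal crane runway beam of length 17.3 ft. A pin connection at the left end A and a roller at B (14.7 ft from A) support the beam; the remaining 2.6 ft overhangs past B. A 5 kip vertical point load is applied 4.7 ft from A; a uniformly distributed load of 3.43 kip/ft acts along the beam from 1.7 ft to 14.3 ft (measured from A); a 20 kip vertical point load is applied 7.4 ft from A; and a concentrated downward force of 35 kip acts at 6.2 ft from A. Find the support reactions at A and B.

Resultant of the distributed load: 3.43 × 12.6 = 43.218 kip at 8 ft from A.
Taking moments about A: B_y·14.7 − 5·4.7 − (3.43·12.6)·8 − 20·7.4 − 35·6.2 = 0 → B_y = 734.244/14.7 = 49.9486 ≈ 49.95 kip.
ΣF_y = 0: A_y + 49.9486 − 5 − 3.43·12.6 − 20 − 35 = 0 → A_y = 53.27 kip.
ΣF_x = 0: no horizontal applied forces, so A_x = 0.

A_x = 0, A_y = 53.27 kip, B_y = 49.95 kip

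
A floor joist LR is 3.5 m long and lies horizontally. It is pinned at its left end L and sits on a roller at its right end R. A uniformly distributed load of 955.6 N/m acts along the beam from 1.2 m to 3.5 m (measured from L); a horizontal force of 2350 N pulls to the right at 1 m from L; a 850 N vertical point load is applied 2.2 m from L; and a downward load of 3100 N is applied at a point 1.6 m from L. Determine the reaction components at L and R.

Resultant of the distributed load: 955.6 × 2.3 = 2197.88 N at 2.35 m from L.
ΣM about L: R_y·3.5 − (955.6·2.3)·2.35 − 850·2.2 − 3100·1.6 = 0 → R_y = 11995.018/3.5 = 3427.15 ≈ 3427 N.
ΣF_y = 0: L_y + 3427.15 − 955.6·2.3 − 850 − 3100 = 0 → L_y = 2721 N.
ΣF_x = 0: L_x + 2350 = 0 → L_x = -2350 N.

L_x = -2350 N, L_y = 2721 N, R_y = 3427 N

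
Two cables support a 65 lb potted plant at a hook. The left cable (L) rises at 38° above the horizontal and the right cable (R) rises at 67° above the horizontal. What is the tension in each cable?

T_L = 26.29 lb, T_R = 53.03 lb

ΣF_x = 0: −T_L·cos38° + T_R·cos67° = 0 → T_R = 2.01676·T_L.
ΣF_y = 0: T_L·sin38° + T_R·sin67° = 65.
Substitute: T_L·(0.615661 + 2.01676·0.920505) = 65 → T_L = 26.2934 ≈ 26.29 lb.
Then T_R = 2.01676 × 26.2934 = 53.03 lb.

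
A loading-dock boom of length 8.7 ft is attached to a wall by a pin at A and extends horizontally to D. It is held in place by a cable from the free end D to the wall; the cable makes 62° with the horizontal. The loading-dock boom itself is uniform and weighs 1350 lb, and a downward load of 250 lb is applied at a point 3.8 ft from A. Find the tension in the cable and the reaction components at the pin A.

T = 888.2 lb, A_x = 417.0 lb, A_y = 815.8 lb

ΣM about A: T·sin62°·8.7 − 1350·4.35 − 250·3.8 = 0 → T = 6822.5/(8.7·0.882948) = 888.156 ≈ 888.2 lb.
ΣF_x = 0: A_x − T·cos62° = 0 → A_x = 888.156 × 0.469472 = 417.0 lb.
ΣF_y = 0: A_y + T·sin62° − 1350 − 250 = 0 → A_y = 1600 − 888.156 × 0.882948 = 815.8 lb.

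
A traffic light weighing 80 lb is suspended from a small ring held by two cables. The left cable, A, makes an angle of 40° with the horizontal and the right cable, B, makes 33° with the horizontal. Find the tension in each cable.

T_A = 70.16 lb, T_B = 64.08 lb

ΣF_x = 0: −T_A·cos40° + T_B·cos33° = 0 → T_B = 0.913403·T_A.
ΣF_y = 0: T_A·sin40° + T_B·sin33° = 80.
Substitute: T_A·(0.642788 + 0.913403·0.544639) = 80 → T_A = 70.1593 ≈ 70.16 lb.
Then T_B = 0.913403 × 70.1593 = 64.08 lb.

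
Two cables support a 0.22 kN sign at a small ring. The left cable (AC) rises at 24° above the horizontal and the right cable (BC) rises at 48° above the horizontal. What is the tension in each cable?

ΣF_x = 0: −T_AC·cos24° + T_BC·cos48° = 0 → T_BC = 1.36527·T_AC.
ΣF_y = 0: T_AC·sin24° + T_BC·sin48° = 0.22.
Substitute: T_AC·(0.406737 + 1.36527·0.743145) = 0.22 → T_AC = 0.154785 ≈ 0.1548 kN.
Then T_BC = 1.36527 × 0.154785 = 0.2113 kN.

T_AC = 0.1548 kN, T_BC = 0.2113 kN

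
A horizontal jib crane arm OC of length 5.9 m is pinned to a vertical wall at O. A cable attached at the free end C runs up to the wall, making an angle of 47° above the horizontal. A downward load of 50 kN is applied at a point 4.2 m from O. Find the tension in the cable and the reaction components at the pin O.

T = 48.67 kN, O_x = 33.19 kN, O_y = 14.41 kN

ΣM about O: T·sin47°·5.9 − 50·4.2 = 0 → T = 210/(5.9·0.731354) = 48.6676 ≈ 48.67 kN.
ΣF_x = 0: O_x − T·cos47° = 0 → O_x = 48.6676 × 0.681998 = 33.19 kN.
ΣF_y = 0: O_y + T·sin47° − 50 = 0 → O_y = 50 − 48.6676 × 0.731354 = 14.41 kN.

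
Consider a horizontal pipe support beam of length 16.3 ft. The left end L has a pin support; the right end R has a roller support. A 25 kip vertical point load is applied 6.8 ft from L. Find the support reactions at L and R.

Moments about L: R_y·16.3 − 25·6.8 = 0 → R_y = 170/16.3 = 10.4294 ≈ 10.43 kip.
ΣF_y = 0: L_y + 10.4294 − 25 = 0 → L_y = 14.57 kip.
ΣF_x = 0: no horizontal applied forces, so L_x = 0.

L_x = 0, L_y = 14.57 kip, R_y = 10.43 kip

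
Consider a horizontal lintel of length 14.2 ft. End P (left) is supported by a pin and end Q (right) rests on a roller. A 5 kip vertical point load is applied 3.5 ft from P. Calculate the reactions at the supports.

ΣM about P: Q_y·14.2 − 5·3.5 = 0 → Q_y = 17.5/14.2 = 1.23239 ≈ 1.232 kip.
ΣF_y = 0: P_y + 1.23239 − 5 = 0 → P_y = 3.768 kip.
ΣF_x = 0: no horizontal applied forces, so P_x = 0.

P_x = 0, P_y = 3.768 kip, Q_y = 1.232 kip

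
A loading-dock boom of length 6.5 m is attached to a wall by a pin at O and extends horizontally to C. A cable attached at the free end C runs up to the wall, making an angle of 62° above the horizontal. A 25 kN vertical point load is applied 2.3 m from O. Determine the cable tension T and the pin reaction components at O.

T = 10.02 kN, O_x = 4.704 kN, O_y = 16.15 kN

ΣM about O: T·sin62°·6.5 − 25·2.3 = 0 → T = 57.5/(6.5·0.882948) = 10.0189 ≈ 10.02 kN.
ΣF_x = 0: O_x − T·cos62° = 0 → O_x = 10.0189 × 0.469472 = 4.704 kN.
ΣF_y = 0: O_y + T·sin62° − 25 = 0 → O_y = 25 − 10.0189 × 0.882948 = 16.15 kN.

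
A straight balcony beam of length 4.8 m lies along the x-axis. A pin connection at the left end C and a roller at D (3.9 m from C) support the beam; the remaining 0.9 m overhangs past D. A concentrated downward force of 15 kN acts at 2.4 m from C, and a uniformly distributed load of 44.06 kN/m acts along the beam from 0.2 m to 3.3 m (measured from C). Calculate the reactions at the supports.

C_x = 0, C_y = 81.07 kN, D_y = 70.52 kN

Resultant of the distributed load: 44.06 × 3.1 = 136.586 kN at 1.75 m from C.
Moments about C: D_y·3.9 − 15·2.4 − (44.06·3.1)·1.75 = 0 → D_y = 275.0255/3.9 = 70.5194 ≈ 70.52 kN.
ΣF_y = 0: C_y + 70.5194 − 15 − 44.06·3.1 = 0 → C_y = 81.07 kN.
ΣF_x = 0: no horizontal applied forces, so C_x = 0.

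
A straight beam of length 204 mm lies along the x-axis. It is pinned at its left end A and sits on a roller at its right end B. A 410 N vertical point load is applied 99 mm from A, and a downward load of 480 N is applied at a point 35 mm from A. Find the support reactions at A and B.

Taking moments about A: B_y·204 − 410·99 − 480·35 = 0 → B_y = 57390/204 = 281.324 ≈ 281.3 N.
ΣF_y = 0: A_y + 281.324 − 410 − 480 = 0 → A_y = 608.7 N.
ΣF_x = 0: no horizontal applied forces, so A_x = 0.

A_x = 0, A_y = 608.7 N, B_y = 281.3 N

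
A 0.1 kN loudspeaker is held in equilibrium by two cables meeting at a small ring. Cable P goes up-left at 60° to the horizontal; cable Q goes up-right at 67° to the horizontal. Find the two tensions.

T_P = 0.04892 kN, T_Q = 0.06261 kN

ΣF_x = 0: −T_P·cos60° + T_Q·cos67° = 0 → T_Q = 1.27965·T_P.
ΣF_y = 0: T_P·sin60° + T_Q·sin67° = 0.1.
Substitute: T_P·(0.866025 + 1.27965·0.920505) = 0.1 → T_P = 0.0489249 ≈ 0.04892 kN.
Then T_Q = 1.27965 × 0.0489249 = 0.06261 kN.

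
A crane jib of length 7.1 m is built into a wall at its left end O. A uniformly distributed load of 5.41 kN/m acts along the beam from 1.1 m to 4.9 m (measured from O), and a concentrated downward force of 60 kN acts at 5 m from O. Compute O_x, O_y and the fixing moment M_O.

O_x = 0, O_y = 80.56 kN, M_O = 361.7 kN·m

Resultant of the distributed load: 5.41 × 3.8 = 20.558 kN at 3 m from O.
ΣF_x = 0: O_x = 0.
ΣF_y = 0: O_y − 5.41·3.8 − 60 = 0 → O_y = 80.56 kN.
ΣM about O: M_O − (5.41·3.8)·3 − 60·5 = 0 → M_O = 361.7 kN·m.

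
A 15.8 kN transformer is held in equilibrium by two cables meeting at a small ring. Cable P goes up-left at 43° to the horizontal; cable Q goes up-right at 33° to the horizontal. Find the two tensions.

T_P = 13.66 kN, T_Q = 11.91 kN

ΣF_x = 0: −T_P·cos43° + T_Q·cos33° = 0 → T_Q = 0.872039·T_P.
ΣF_y = 0: T_P·sin43° + T_Q·sin33° = 15.8.
Substitute: T_P·(0.681998 + 0.872039·0.544639) = 15.8 → T_P = 13.6567 ≈ 13.66 kN.
Then T_Q = 0.872039 × 13.6567 = 11.91 kN.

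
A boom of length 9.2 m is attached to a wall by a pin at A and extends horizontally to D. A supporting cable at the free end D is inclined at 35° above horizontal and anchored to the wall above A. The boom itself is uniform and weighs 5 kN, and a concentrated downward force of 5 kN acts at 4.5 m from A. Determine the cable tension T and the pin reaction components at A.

ΣM about A: T·sin35°·9.2 − 5·4.6 − 5·4.5 = 0 → T = 45.5/(9.2·0.573576) = 8.62249 ≈ 8.622 kN.
ΣF_x = 0: A_x − T·cos35° = 0 → A_x = 8.62249 × 0.819152 = 7.063 kN.
ΣF_y = 0: A_y + T·sin35° − 5 − 5 = 0 → A_y = 10 − 8.62249 × 0.573576 = 5.054 kN.

T = 8.622 kN, A_x = 7.063 kN, A_y = 5.054 kN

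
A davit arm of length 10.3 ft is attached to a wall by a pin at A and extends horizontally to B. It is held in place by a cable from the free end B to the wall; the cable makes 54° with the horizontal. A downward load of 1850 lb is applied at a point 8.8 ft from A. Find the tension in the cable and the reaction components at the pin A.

T = 1954 lb, A_x = 1148 lb, A_y = 269.4 lb

ΣM about A: T·sin54°·10.3 − 1850·8.8 = 0 → T = 16280/(10.3·0.809017) = 1953.71 ≈ 1954 lb.
ΣF_x = 0: A_x − T·cos54° = 0 → A_x = 1953.71 × 0.587785 = 1148 lb.
ΣF_y = 0: A_y + T·sin54° − 1850 = 0 → A_y = 1850 − 1953.71 × 0.809017 = 269.4 lb.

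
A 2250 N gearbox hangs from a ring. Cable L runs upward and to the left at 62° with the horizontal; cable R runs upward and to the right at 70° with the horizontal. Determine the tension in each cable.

ΣF_x = 0: −T_L·cos62° + T_R·cos70° = 0 → T_R = 1.37264·T_L.
ΣF_y = 0: T_L·sin62° + T_R·sin70° = 2250.
Substitute: T_L·(0.882948 + 1.37264·0.939693) = 2250 → T_L = 1035.53 ≈ 1036 N.
Then T_R = 1.37264 × 1035.53 = 1421 N.

T_L = 1036 N, T_R = 1421 N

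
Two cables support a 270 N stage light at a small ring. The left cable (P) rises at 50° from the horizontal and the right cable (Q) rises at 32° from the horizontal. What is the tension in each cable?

ΣF_x = 0: −T_P·cos50° + T_Q·cos32° = 0 → T_Q = 0.757961·T_P.
ΣF_y = 0: T_P·sin50° + T_Q·sin32° = 270.
Substitute: T_P·(0.766044 + 0.757961·0.529919) = 270 → T_P = 231.223 ≈ 231.2 N.
Then T_Q = 0.757961 × 231.223 = 175.3 N.

T_P = 231.2 N, T_Q = 175.3 N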